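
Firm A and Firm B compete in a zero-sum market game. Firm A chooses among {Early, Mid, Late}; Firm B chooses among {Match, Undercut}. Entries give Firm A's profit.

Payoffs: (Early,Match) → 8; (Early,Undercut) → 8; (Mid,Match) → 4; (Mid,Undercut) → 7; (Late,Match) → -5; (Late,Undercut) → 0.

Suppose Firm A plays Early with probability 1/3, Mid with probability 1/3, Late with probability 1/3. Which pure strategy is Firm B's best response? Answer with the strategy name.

Match

If Firm B plays Match, Firm A's expected payoff is (1/3)·8 + (1/3)·4 + (1/3)·(-5) = 7/3.
If Firm B plays Undercut, Firm A's expected payoff is (1/3)·8 + (1/3)·7 + (1/3)·0 = 5.
Firm B minimizes Firm A's payoff; the smallest is 7/3, so the best response is Match.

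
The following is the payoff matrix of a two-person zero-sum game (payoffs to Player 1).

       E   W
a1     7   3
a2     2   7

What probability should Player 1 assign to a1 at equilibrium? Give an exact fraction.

Row minima: a1 → 3, a2 → 2; maximin = 3.
Column maxima: E → 7, W → 7; minimax = 7.
3 ≠ 7, so there is no saddle point; optimal play is mixed.
Let Player 1 play a1 with probability p. Expected payoff against E: 7p + 2(1−p) = 5p + 2; against W: 3p + 7(1−p) = −4p + 7.
Setting these equal: 5p + 2 = −4p + 7 ⇒ 9p = 5 ⇒ p = 5/9, and the value is (5)·(5/9) + 2 = 43/9.
For Player 2: with q = P(E), equating a1's and a2's payoffs gives 4q + 3 = −5q + 7 ⇒ q = 4/9.

5/9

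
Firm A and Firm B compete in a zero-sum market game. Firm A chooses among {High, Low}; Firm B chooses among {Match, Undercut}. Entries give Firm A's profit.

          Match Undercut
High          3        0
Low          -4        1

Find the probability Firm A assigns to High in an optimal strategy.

Row minima: High → 0, Low → -4; maximin = 0.
Column maxima: Match → 3, Undercut → 1; minimax = 1.
0 ≠ 1, so there is no saddle point; optimal play is mixed.
Let Firm A play High with probability p. Expected payoff against Match: 3p + (-4)(1−p) = 7p − 4; against Undercut: 0p + 1(1−p) = −p + 1.
Setting these equal: 7p − 4 = −p + 1 ⇒ 8p = 5 ⇒ p = 5/8, and the value is (7)·(5/8) − 4 = 3/8.
For Firm B: with q = P(Match), equating High's and Low's payoffs gives 3q = −5q + 1 ⇒ q = 1/8.

5/8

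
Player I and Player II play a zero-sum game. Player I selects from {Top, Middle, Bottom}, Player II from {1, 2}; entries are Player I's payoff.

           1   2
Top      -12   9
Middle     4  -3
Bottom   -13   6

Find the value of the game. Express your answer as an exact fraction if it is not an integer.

0

Row minima: Top → -12, Middle → -3, Bottom → -13; maximin = -3.
Column maxima: 1 → 4, 2 → 9; minimax = 4.
-3 ≠ 4, so there is no saddle point; optimal play is mixed.
Bottom is strictly dominated by Top, so Player I never plays it.
On the remaining 2×2 (Top, Middle vs 1, 2):
Let Player I play Top with probability p. Expected payoff against 1: (-12)p + 4(1−p) = −16p + 4; against 2: 9p + (-3)(1−p) = 12p − 3.
Setting these equal: −16p + 4 = 12p − 3 ⇒ −28p = -7 ⇒ p = 1/4, and the value is (-16)·(1/4) + 4 = 0.
For Player II: with q = P(1), equating Top's and Middle's payoffs gives −21q + 9 = 7q − 3 ⇒ q = 3/7.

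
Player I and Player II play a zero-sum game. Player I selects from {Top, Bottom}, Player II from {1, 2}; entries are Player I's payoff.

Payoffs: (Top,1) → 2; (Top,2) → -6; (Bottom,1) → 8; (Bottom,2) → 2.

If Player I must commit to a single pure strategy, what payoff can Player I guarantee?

2

Row minima: Top → -6, Bottom → 2.
The best of these is 2.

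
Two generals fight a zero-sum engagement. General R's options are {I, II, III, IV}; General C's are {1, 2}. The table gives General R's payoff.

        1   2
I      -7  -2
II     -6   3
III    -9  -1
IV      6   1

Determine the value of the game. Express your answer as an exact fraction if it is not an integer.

Row minima: I → -7, II → -6, III → -9, IV → 1; maximin = 1.
Column maxima: 1 → 6, 2 → 3; minimax = 3.
1 ≠ 3, so there is no saddle point; optimal play is mixed.
I is strictly dominated by II, so General R never plays it.
III is strictly dominated by II, so General R never plays it.
On the remaining 2×2 (II, IV vs 1, 2):
Let General R play II with probability p. Expected payoff against 1: (-6)p + 6(1−p) = −12p + 6; against 2: 3p + 1(1−p) = 2p + 1.
Setting these equal: −12p + 6 = 2p + 1 ⇒ −14p = -5 ⇒ p = 5/14, and the value is (-12)·(5/14) + 6 = 12/7.
For General C: with q = P(1), equating II's and IV's payoffs gives −9q + 3 = 5q + 1 ⇒ q = 1/7.

12/7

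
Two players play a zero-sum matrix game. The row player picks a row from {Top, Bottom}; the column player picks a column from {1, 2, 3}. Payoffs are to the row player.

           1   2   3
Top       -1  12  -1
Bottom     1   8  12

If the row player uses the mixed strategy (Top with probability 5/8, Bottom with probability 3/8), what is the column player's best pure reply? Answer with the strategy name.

If the column player plays 1, the row player's expected payoff is (5/8)·(-1) + (3/8)·1 = -1/4.
If the column player plays 2, the row player's expected payoff is (5/8)·12 + (3/8)·8 = 21/2.
If the column player plays 3, the row player's expected payoff is (5/8)·(-1) + (3/8)·12 = 31/8.
The column player minimizes the row player's payoff; the smallest is -1/4, so the best response is 1.

1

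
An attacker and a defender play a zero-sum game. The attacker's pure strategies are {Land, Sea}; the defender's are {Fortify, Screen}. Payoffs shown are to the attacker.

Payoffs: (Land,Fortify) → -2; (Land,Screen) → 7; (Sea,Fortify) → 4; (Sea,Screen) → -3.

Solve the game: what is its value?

11/8

Row minima: Land → -2, Sea → -3; maximin = -2.
Column maxima: Fortify → 4, Screen → 7; minimax = 4.
-2 ≠ 4, so there is no saddle point; optimal play is mixed.
Let the attacker play Land with probability p. Expected payoff against Fortify: (-2)p + 4(1−p) = −6p + 4; against Screen: 7p + (-3)(1−p) = 10p − 3.
Setting these equal: −6p + 4 = 10p − 3 ⇒ −16p = -7 ⇒ p = 7/16, and the value is (-6)·(7/16) + 4 = 11/8.
For the defender: with q = P(Fortify), equating Land's and Sea's payoffs gives −9q + 7 = 7q − 3 ⇒ q = 5/8.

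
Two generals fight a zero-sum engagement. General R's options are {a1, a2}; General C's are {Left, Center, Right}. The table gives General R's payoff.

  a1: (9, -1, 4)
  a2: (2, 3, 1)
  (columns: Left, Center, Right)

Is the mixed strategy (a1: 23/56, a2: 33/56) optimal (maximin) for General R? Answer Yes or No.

No

Against Left this mix gives (23/56)·9 + (33/56)·2 = 39/8.
Against Center this mix gives (23/56)·(-1) + (33/56)·3 = 19/14.
Against Right this mix gives (23/56)·4 + (33/56)·1 = 125/56.
General C will play Center, holding General R to 19/14. Shifting weight toward the row that does better against Center would raise this floor (the equalizing mix achieves 13/7 against both Center and Right), so the proposed strategy is not optimal.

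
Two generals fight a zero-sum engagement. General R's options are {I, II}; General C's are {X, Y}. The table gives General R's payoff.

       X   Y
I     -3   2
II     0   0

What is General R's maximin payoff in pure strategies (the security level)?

0

Row minima: I → -3, II → 0.
The best of these is 0.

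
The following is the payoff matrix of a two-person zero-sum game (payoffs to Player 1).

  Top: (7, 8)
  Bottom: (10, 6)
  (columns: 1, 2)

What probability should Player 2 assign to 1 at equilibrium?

Row minima: Top → 7, Bottom → 6; maximin = 7.
Column maxima: 1 → 10, 2 → 8; minimax = 8.
7 ≠ 8, so there is no saddle point; optimal play is mixed.
Let Player 1 play Top with probability p. Expected payoff against 1: 7p + 10(1−p) = −3p + 10; against 2: 8p + 6(1−p) = 2p + 6.
Setting these equal: −3p + 10 = 2p + 6 ⇒ −5p = -4 ⇒ p = 4/5, and the value is (-3)·(4/5) + 10 = 38/5.
For Player 2: with q = P(1), equating Top's and Bottom's payoffs gives −q + 8 = 4q + 6 ⇒ q = 2/5.

2/5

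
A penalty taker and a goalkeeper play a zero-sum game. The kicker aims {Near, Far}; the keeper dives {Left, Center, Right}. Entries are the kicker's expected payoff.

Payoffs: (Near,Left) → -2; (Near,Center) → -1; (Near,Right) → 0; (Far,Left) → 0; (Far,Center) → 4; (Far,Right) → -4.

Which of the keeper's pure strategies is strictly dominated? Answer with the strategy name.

Center

Left holds the kicker's payoff strictly below Center in every row: -2 < -1, 0 < 4.
So Center is strictly dominated for the keeper.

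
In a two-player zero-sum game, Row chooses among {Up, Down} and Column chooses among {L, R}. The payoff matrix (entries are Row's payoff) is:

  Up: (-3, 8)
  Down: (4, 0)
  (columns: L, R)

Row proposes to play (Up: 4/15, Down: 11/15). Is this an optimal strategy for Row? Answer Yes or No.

Against L this mix gives (4/15)·(-3) + (11/15)·4 = 32/15.
Against R this mix gives (4/15)·8 + (11/15)·0 = 32/15.
All of Column's active replies (L, R) yield 32/15, and no column does worse for Row. The mix makes Column indifferent and guarantees 32/15, so it is optimal.

Yes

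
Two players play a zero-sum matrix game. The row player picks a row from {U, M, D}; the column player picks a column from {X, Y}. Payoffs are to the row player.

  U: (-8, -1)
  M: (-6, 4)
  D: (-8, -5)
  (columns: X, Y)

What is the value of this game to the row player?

Row minima: U → -8, M → -6, D → -8; maximin = -6.
Column maxima: X → -6, Y → 4; minimax = -6.
Since maximin = minimax = -6, there is a saddle point and the value is -6.

-6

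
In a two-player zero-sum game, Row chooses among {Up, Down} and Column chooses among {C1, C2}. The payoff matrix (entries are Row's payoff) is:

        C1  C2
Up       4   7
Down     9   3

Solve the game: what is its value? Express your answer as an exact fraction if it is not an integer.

Row minima: Up → 4, Down → 3; maximin = 4.
Column maxima: C1 → 9, C2 → 7; minimax = 7.
4 ≠ 7, so there is no saddle point; optimal play is mixed.
Let Row play Up with probability p. Expected payoff against C1: 4p + 9(1−p) = −5p + 9; against C2: 7p + 3(1−p) = 4p + 3.
Setting these equal: −5p + 9 = 4p + 3 ⇒ −9p = -6 ⇒ p = 2/3, and the value is (-5)·(2/3) + 9 = 17/3.
For Column: with q = P(C1), equating Up's and Down's payoffs gives −3q + 7 = 6q + 3 ⇒ q = 4/9.

17/3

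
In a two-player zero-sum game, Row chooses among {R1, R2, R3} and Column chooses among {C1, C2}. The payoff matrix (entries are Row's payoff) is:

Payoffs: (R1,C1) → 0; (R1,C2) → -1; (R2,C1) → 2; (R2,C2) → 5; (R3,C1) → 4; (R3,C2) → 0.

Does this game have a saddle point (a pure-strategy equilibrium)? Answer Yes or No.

Row minima: R1 → -1, R2 → 2, R3 → 0; maximin = 2.
Column maxima: C1 → 4, C2 → 5; minimax = 4.
2 ≠ 4, so no pure-strategy equilibrium exists.

No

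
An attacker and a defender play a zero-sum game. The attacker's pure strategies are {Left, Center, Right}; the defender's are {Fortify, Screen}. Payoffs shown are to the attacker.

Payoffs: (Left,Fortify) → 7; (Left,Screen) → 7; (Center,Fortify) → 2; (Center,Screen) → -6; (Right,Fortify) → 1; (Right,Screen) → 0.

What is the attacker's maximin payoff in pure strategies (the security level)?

7

Row minima: Left → 7, Center → -6, Right → 0.
The best of these is 7.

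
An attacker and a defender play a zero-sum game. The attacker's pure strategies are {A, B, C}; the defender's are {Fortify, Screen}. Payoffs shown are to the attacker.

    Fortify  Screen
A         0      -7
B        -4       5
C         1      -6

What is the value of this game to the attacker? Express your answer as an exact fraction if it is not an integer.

-19/16

Row minima: A → -7, B → -4, C → -6; maximin = -4.
Column maxima: Fortify → 1, Screen → 5; minimax = 1.
-4 ≠ 1, so there is no saddle point; optimal play is mixed.
A is strictly dominated by C, so the attacker never plays it.
On the remaining 2×2 (B, C vs Fortify, Screen):
Let the attacker play B with probability p. Expected payoff against Fortify: (-4)p + 1(1−p) = −5p + 1; against Screen: 5p + (-6)(1−p) = 11p − 6.
Setting these equal: −5p + 1 = 11p − 6 ⇒ −16p = -7 ⇒ p = 7/16, and the value is (-5)·(7/16) + 1 = -19/16.
For the defender: with q = P(Fortify), equating B's and C's payoffs gives −9q + 5 = 7q − 6 ⇒ q = 11/16.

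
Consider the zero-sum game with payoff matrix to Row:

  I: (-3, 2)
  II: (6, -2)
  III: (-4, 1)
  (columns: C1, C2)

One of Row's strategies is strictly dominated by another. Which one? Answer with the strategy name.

I gives a strictly higher payoff than III against every column: -3 > -4, 2 > 1.
So III is strictly dominated and Row never plays it.

III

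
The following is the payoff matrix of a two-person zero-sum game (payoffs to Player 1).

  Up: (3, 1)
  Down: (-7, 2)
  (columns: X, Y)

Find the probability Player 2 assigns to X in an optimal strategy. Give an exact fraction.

Row minima: Up → 1, Down → -7; maximin = 1.
Column maxima: X → 3, Y → 2; minimax = 2.
1 ≠ 2, so there is no saddle point; optimal play is mixed.
Let Player 1 play Up with probability p. Expected payoff against X: 3p + (-7)(1−p) = 10p − 7; against Y: 1p + 2(1−p) = −p + 2.
Setting these equal: 10p − 7 = −p + 2 ⇒ 11p = 9 ⇒ p = 9/11, and the value is (10)·(9/11) − 7 = 13/11.
For Player 2: with q = P(X), equating Up's and Down's payoffs gives 2q + 1 = −9q + 2 ⇒ q = 1/11.

1/11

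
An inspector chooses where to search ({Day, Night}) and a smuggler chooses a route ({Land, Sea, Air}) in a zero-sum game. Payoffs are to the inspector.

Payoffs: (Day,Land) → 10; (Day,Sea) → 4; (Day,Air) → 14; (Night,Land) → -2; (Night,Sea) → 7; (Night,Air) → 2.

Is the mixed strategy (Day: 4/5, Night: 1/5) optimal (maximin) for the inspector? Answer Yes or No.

Against Land this mix gives (4/5)·10 + (1/5)·(-2) = 38/5.
Against Sea this mix gives (4/5)·4 + (1/5)·7 = 23/5.
Against Air this mix gives (4/5)·14 + (1/5)·2 = 58/5.
The smuggler will play Sea, holding the inspector to 23/5. Shifting weight toward the row that does better against Sea would raise this floor (the equalizing mix achieves 26/5 against both Sea and Land), so the proposed strategy is not optimal.

No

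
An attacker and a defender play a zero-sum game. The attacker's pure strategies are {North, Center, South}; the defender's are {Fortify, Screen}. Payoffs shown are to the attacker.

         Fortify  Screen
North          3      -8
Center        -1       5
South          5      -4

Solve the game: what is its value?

Row minima: North → -8, Center → -1, South → -4; maximin = -1.
Column maxima: Fortify → 5, Screen → 5; minimax = 5.
-1 ≠ 5, so there is no saddle point; optimal play is mixed.
North is strictly dominated by South, so the attacker never plays it.
On the remaining 2×2 (Center, South vs Fortify, Screen):
Let the attacker play Center with probability p. Expected payoff against Fortify: (-1)p + 5(1−p) = −6p + 5; against Screen: 5p + (-4)(1−p) = 9p − 4.
Setting these equal: −6p + 5 = 9p − 4 ⇒ −15p = -9 ⇒ p = 3/5, and the value is (-6)·(3/5) + 5 = 7/5.
For the defender: with q = P(Fortify), equating Center's and South's payoffs gives −6q + 5 = 9q − 4 ⇒ q = 3/5.

7/5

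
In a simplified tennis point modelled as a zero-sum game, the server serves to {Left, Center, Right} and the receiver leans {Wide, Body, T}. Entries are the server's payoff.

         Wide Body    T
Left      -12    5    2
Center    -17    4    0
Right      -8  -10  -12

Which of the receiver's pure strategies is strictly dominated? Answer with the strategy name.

T holds the server's payoff strictly below Body in every row: 2 < 5, 0 < 4, -12 < -10.
So Body is strictly dominated for the receiver.

Body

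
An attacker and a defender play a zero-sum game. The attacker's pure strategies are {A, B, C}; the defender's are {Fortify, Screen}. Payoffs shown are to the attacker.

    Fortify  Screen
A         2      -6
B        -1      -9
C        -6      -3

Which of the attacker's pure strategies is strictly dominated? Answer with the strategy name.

A gives a strictly higher payoff than B against every column: 2 > -1, -6 > -9.
So B is strictly dominated and the attacker never plays it.

B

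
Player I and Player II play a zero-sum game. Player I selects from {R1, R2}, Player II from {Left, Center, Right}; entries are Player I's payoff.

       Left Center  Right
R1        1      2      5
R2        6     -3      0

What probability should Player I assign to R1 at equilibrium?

9/10

Row minima: R1 → 1, R2 → -3; maximin = 1.
Column maxima: Left → 6, Center → 2, Right → 5; minimax = 2.
1 ≠ 2, so there is no saddle point; optimal play is mixed.
Right is strictly dominated by Center (it gives Player I strictly more in every row), so Player II never plays it.
On the remaining 2×2 (R1, R2 vs Left, Center):
Let Player I play R1 with probability p. Expected payoff against Left: 1p + 6(1−p) = −5p + 6; against Center: 2p + (-3)(1−p) = 5p − 3.
Setting these equal: −5p + 6 = 5p − 3 ⇒ −10p = -9 ⇒ p = 9/10, and the value is (-5)·(9/10) + 6 = 3/2.
For Player II: with q = P(Left), equating R1's and R2's payoffs gives −q + 2 = 9q − 3 ⇒ q = 1/2.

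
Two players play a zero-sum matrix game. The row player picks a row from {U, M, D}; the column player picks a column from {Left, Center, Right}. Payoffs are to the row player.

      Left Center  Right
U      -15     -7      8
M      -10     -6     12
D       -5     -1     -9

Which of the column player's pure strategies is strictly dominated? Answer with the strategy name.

Left holds the row player's payoff strictly below Center in every row: -15 < -7, -10 < -6, -5 < -1.
So Center is strictly dominated for the column player.

Center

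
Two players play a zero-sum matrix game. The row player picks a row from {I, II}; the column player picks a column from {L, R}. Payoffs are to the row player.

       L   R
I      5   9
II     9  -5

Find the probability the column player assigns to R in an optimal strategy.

2/9

Row minima: I → 5, II → -5; maximin = 5.
Column maxima: L → 9, R → 9; minimax = 9.
5 ≠ 9, so there is no saddle point; optimal play is mixed.
Let the row player play I with probability p. Expected payoff against L: 5p + 9(1−p) = −4p + 9; against R: 9p + (-5)(1−p) = 14p − 5.
Setting these equal: −4p + 9 = 14p − 5 ⇒ −18p = -14 ⇒ p = 7/9, and the value is (-4)·(7/9) + 9 = 53/9.
For the column player: with q = P(L), equating I's and II's payoffs gives −4q + 9 = 14q − 5 ⇒ q = 7/9.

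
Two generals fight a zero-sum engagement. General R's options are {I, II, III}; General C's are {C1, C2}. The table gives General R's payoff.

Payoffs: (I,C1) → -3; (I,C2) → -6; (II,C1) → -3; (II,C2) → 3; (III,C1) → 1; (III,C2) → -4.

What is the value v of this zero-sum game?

Row minima: I → -6, II → -3, III → -4; maximin = -3.
Column maxima: C1 → 1, C2 → 3; minimax = 1.
-3 ≠ 1, so there is no saddle point; optimal play is mixed.
I is strictly dominated by III, so General R never plays it.
On the remaining 2×2 (II, III vs C1, C2):
Let General R play II with probability p. Expected payoff against C1: (-3)p + 1(1−p) = −4p + 1; against C2: 3p + (-4)(1−p) = 7p − 4.
Setting these equal: −4p + 1 = 7p − 4 ⇒ −11p = -5 ⇒ p = 5/11, and the value is (-4)·(5/11) + 1 = -9/11.
For General C: with q = P(C1), equating II's and III's payoffs gives −6q + 3 = 5q − 4 ⇒ q = 7/11.

-9/11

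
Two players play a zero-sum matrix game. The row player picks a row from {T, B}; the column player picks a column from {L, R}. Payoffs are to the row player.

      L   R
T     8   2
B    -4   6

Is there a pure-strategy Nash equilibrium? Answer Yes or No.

No

Row minima: T → 2, B → -4; maximin = 2.
Column maxima: L → 8, R → 6; minimax = 6.
2 ≠ 6, so no pure-strategy equilibrium exists.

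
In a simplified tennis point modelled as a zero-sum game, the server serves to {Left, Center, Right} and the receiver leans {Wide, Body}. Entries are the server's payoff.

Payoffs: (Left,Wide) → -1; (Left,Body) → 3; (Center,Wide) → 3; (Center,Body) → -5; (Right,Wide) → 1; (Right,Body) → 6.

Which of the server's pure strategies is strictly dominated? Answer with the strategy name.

Right gives a strictly higher payoff than Left against every column: 1 > -1, 6 > 3.
So Left is strictly dominated and the server never plays it.

Left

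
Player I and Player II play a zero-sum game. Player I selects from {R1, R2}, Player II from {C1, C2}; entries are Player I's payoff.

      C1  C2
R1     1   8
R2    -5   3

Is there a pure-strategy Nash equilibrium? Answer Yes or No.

Row minima: R1 → 1, R2 → -5; maximin = 1.
Column maxima: C1 → 1, C2 → 8; minimax = 1.
maximin = minimax = 1, so a saddle point exists.

Yes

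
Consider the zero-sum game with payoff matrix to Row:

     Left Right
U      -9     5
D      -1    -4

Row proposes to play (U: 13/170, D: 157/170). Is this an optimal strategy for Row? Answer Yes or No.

Against Left this mix gives (13/170)·(-9) + (157/170)·(-1) = -137/85.
Against Right this mix gives (13/170)·5 + (157/170)·(-4) = -563/170.
Column will play Right, holding Row to -563/170. Shifting weight toward the row that does better against Right would raise this floor (the equalizing mix achieves -41/17 against both Right and Left), so the proposed strategy is not optimal.

No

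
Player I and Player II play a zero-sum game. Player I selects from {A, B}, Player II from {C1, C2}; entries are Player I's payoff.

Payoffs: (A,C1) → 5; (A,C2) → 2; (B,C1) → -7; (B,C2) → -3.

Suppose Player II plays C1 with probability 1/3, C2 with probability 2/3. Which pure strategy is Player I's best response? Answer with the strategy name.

Expected payoff of A: (1/3)·5 + (2/3)·2 = 3.
Expected payoff of B: (1/3)·(-7) + (2/3)·(-3) = -13/3.
The largest is 3, so Player I's best response is A.

A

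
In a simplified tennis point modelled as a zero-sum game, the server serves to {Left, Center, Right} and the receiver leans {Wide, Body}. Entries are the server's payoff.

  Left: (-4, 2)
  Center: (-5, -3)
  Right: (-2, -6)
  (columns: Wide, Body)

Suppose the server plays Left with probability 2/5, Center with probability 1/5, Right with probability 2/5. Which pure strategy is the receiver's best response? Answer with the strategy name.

If the receiver plays Wide, the server's expected payoff is (2/5)·(-4) + (1/5)·(-5) + (2/5)·(-2) = -17/5.
If the receiver plays Body, the server's expected payoff is (2/5)·2 + (1/5)·(-3) + (2/5)·(-6) = -11/5.
The receiver minimizes the server's payoff; the smallest is -17/5, so the best response is Wide.

Wide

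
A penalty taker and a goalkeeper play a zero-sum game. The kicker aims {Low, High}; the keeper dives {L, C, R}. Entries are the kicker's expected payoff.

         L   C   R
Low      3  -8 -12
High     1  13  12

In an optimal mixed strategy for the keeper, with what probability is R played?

Row minima: Low → -12, High → 1; maximin = 1.
Column maxima: L → 3, C → 13, R → 12; minimax = 3.
1 ≠ 3, so there is no saddle point; optimal play is mixed.
C is strictly dominated by R (it gives the kicker strictly more in every row), so the keeper never plays it.
On the remaining 2×2 (Low, High vs L, R):
Let the kicker play Low with probability p. Expected payoff against L: 3p + 1(1−p) = 2p + 1; against R: (-12)p + 12(1−p) = −24p + 12.
Setting these equal: 2p + 1 = −24p + 12 ⇒ 26p = 11 ⇒ p = 11/26, and the value is (2)·(11/26) + 1 = 24/13.
For the keeper: with q = P(L), equating Low's and High's payoffs gives 15q − 12 = −11q + 12 ⇒ q = 12/13.

1/13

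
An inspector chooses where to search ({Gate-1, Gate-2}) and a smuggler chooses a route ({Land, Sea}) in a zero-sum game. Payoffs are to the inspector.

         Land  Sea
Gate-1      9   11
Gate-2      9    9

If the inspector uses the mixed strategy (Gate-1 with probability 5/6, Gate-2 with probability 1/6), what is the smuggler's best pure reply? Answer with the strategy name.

Land

If the smuggler plays Land, the inspector's expected payoff is (5/6)·9 + (1/6)·9 = 9.
If the smuggler plays Sea, the inspector's expected payoff is (5/6)·11 + (1/6)·9 = 32/3.
The smuggler minimizes the inspector's payoff; the smallest is 9, so the best response is Land.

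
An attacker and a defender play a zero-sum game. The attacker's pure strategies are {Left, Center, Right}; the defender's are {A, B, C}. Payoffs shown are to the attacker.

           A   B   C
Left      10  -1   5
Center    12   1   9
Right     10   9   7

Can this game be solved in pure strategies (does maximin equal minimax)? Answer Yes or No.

Row minima: Left → -1, Center → 1, Right → 7; maximin = 7.
Column maxima: A → 12, B → 9, C → 9; minimax = 9.
7 ≠ 9, so no pure-strategy equilibrium exists.

No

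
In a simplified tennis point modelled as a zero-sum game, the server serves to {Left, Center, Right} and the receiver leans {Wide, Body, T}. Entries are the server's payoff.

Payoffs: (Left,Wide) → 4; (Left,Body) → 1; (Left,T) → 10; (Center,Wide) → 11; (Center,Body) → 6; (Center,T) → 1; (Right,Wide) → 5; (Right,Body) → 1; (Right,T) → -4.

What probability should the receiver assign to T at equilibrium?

Row minima: Left → 1, Center → 1, Right → -4; maximin = 1.
Column maxima: Wide → 11, Body → 6, T → 10; minimax = 6.
1 ≠ 6, so there is no saddle point; optimal play is mixed.
Right is strictly dominated by Center, so the server never plays it.
Wide is strictly dominated by Body (it gives the server strictly more in every row), so the receiver never plays it.
On the remaining 2×2 (Left, Center vs Body, T):
Let the server play Left with probability p. Expected payoff against Body: 1p + 6(1−p) = −5p + 6; against T: 10p + 1(1−p) = 9p + 1.
Setting these equal: −5p + 6 = 9p + 1 ⇒ −14p = -5 ⇒ p = 5/14, and the value is (-5)·(5/14) + 6 = 59/14.
For the receiver: with q = P(Body), equating Left's and Center's payoffs gives −9q + 10 = 5q + 1 ⇒ q = 9/14.

5/14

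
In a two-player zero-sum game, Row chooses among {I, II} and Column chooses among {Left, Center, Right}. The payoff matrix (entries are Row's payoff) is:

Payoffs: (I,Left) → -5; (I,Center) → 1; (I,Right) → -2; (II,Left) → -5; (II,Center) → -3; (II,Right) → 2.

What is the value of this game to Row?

-5

Row minima: I → -5, II → -5; maximin = -5.
Column maxima: Left → -5, Center → 1, Right → 2; minimax = -5.
Since maximin = minimax = -5, there is a saddle point and the value is -5.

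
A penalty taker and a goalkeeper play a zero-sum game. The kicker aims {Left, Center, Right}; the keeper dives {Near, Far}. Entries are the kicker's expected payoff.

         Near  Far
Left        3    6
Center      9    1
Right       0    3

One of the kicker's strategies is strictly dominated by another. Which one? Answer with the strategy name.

Left gives a strictly higher payoff than Right against every column: 3 > 0, 6 > 3.
So Right is strictly dominated and the kicker never plays it.

Right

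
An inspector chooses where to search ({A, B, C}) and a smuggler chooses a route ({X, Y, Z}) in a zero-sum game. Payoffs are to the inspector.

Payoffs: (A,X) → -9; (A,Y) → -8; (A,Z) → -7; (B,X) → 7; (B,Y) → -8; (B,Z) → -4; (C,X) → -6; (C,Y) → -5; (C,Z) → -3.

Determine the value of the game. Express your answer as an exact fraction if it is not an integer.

-83/16

Row minima: A → -9, B → -8, C → -6; maximin = -6.
Column maxima: X → 7, Y → -5, Z → -3; minimax = -5.
-6 ≠ -5, so there is no saddle point; optimal play is mixed.
A is strictly dominated by C, so the inspector never plays it.
Z is strictly dominated by Y (it gives the inspector strictly more in every row), so the smuggler never plays it.
On the remaining 2×2 (B, C vs X, Y):
Let the inspector play B with probability p. Expected payoff against X: 7p + (-6)(1−p) = 13p − 6; against Y: (-8)p + (-5)(1−p) = −3p − 5.
Setting these equal: 13p − 6 = −3p − 5 ⇒ 16p = 1 ⇒ p = 1/16, and the value is (13)·(1/16) − 6 = -83/16.
For the smuggler: with q = P(X), equating B's and C's payoffs gives 15q − 8 = −q − 5 ⇒ q = 3/16.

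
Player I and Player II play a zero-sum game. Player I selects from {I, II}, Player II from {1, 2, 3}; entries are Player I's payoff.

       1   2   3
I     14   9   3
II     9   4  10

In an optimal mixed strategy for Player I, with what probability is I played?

Row minima: I → 3, II → 4; maximin = 4.
Column maxima: 1 → 14, 2 → 9, 3 → 10; minimax = 9.
4 ≠ 9, so there is no saddle point; optimal play is mixed.
1 is strictly dominated by 2 (it gives Player I strictly more in every row), so Player II never plays it.
On the remaining 2×2 (I, II vs 2, 3):
Let Player I play I with probability p. Expected payoff against 2: 9p + 4(1−p) = 5p + 4; against 3: 3p + 10(1−p) = −7p + 10.
Setting these equal: 5p + 4 = −7p + 10 ⇒ 12p = 6 ⇒ p = 1/2, and the value is (5)·(1/2) + 4 = 13/2.
For Player II: with q = P(2), equating I's and II's payoffs gives 6q + 3 = −6q + 10 ⇒ q = 7/12.

1/2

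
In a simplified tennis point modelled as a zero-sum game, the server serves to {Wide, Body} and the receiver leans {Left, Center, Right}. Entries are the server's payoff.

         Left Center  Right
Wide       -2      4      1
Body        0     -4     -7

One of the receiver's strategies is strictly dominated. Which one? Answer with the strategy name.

Right holds the server's payoff strictly below Center in every row: 1 < 4, -7 < -4.
So Center is strictly dominated for the receiver.

Center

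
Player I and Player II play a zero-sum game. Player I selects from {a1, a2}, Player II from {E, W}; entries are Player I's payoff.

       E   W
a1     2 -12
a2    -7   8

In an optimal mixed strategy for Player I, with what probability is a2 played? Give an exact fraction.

Row minima: a1 → -12, a2 → -7; maximin = -7.
Column maxima: E → 2, W → 8; minimax = 2.
-7 ≠ 2, so there is no saddle point; optimal play is mixed.
Let Player I play a1 with probability p. Expected payoff against E: 2p + (-7)(1−p) = 9p − 7; against W: (-12)p + 8(1−p) = −20p + 8.
Setting these equal: 9p − 7 = −20p + 8 ⇒ 29p = 15 ⇒ p = 15/29, and the value is (9)·(15/29) − 7 = -68/29.
For Player II: with q = P(E), equating a1's and a2's payoffs gives 14q − 12 = −15q + 8 ⇒ q = 20/29.

14/29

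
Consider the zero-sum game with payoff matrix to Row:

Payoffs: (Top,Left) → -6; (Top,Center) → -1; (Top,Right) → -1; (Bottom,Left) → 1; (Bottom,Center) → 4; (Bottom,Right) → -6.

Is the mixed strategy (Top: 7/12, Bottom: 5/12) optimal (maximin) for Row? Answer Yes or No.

Against Left this mix gives (7/12)·(-6) + (5/12)·1 = -37/12.
Against Center this mix gives (7/12)·(-1) + (5/12)·4 = 13/12.
Against Right this mix gives (7/12)·(-1) + (5/12)·(-6) = -37/12.
All of Column's active replies (Left, Right) yield -37/12, and no column does worse for Row. The mix makes Column indifferent and guarantees -37/12, so it is optimal.

Yes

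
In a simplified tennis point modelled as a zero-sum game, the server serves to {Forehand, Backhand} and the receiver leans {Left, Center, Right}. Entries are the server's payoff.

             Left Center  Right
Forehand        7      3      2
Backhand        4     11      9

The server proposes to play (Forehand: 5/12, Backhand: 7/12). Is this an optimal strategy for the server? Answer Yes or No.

No

Against Left this mix gives (5/12)·7 + (7/12)·4 = 21/4.
Against Center this mix gives (5/12)·3 + (7/12)·11 = 23/3.
Against Right this mix gives (5/12)·2 + (7/12)·9 = 73/12.
The receiver will play Left, holding the server to 21/4. Shifting weight toward the row that does better against Left would raise this floor (the equalizing mix achieves 11/2 against both Left and Right), so the proposed strategy is not optimal.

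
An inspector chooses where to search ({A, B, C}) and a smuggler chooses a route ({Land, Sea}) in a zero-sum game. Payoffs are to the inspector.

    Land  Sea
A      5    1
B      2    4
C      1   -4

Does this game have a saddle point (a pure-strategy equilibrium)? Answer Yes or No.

Row minima: A → 1, B → 2, C → -4; maximin = 2.
Column maxima: Land → 5, Sea → 4; minimax = 4.
2 ≠ 4, so no pure-strategy equilibrium exists.

No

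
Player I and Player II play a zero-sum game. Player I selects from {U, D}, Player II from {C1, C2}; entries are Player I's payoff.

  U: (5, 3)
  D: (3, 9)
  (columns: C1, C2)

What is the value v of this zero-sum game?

Row minima: U → 3, D → 3; maximin = 3.
Column maxima: C1 → 5, C2 → 9; minimax = 5.
3 ≠ 5, so there is no saddle point; optimal play is mixed.
Let Player I play U with probability p. Expected payoff against C1: 5p + 3(1−p) = 2p + 3; against C2: 3p + 9(1−p) = −6p + 9.
Setting these equal: 2p + 3 = −6p + 9 ⇒ 8p = 6 ⇒ p = 3/4, and the value is (2)·(3/4) + 3 = 9/2.
For Player II: with q = P(C1), equating U's and D's payoffs gives 2q + 3 = −6q + 9 ⇒ q = 3/4.

9/2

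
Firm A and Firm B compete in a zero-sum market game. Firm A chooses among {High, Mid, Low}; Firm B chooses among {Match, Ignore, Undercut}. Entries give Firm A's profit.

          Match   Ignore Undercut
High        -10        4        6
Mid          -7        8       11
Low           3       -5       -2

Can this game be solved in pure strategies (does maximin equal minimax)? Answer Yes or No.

Row minima: High → -10, Mid → -7, Low → -5; maximin = -5.
Column maxima: Match → 3, Ignore → 8, Undercut → 11; minimax = 3.
-5 ≠ 3, so no pure-strategy equilibrium exists.

No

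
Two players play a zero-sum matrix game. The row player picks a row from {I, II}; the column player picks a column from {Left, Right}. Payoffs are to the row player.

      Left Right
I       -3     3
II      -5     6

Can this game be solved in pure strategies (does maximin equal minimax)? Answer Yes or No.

Yes

Row minima: I → -3, II → -5; maximin = -3.
Column maxima: Left → -3, Right → 6; minimax = -3.
maximin = minimax = -3, so a saddle point exists.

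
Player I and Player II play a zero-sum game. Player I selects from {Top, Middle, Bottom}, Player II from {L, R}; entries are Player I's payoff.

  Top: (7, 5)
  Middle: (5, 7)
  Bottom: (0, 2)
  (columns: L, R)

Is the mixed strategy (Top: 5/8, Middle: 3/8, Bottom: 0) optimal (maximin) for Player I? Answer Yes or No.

No

Against L this mix gives (5/8)·7 + (3/8)·5 = 25/4.
Against R this mix gives (5/8)·5 + (3/8)·7 = 23/4.
Player II will play R, holding Player I to 23/4. Shifting weight toward the row that does better against R would raise this floor (the equalizing mix achieves 6 against both R and L), so the proposed strategy is not optimal.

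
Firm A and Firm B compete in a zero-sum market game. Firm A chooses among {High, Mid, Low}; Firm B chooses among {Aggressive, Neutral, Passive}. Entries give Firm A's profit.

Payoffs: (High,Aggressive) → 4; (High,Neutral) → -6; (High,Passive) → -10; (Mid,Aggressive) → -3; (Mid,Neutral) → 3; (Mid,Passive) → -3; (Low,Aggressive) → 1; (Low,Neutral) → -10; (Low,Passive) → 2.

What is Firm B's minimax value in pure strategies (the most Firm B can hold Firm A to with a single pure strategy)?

2

Column maxima: Aggressive → 4, Neutral → 3, Passive → 2.
The smallest of these is 2.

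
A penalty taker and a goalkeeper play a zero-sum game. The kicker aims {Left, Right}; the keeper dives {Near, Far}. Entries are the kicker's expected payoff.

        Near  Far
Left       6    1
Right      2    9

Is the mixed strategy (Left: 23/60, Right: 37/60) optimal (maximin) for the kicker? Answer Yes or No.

No

Against Near this mix gives (23/60)·6 + (37/60)·2 = 53/15.
Against Far this mix gives (23/60)·1 + (37/60)·9 = 89/15.
The keeper will play Near, holding the kicker to 53/15. Shifting weight toward the row that does better against Near would raise this floor (the equalizing mix achieves 13/3 against both Near and Far), so the proposed strategy is not optimal.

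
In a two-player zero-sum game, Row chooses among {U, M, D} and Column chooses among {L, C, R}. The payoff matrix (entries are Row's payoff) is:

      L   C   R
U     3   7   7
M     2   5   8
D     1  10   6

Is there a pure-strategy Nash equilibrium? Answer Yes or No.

Yes

Row minima: U → 3, M → 2, D → 1; maximin = 3.
Column maxima: L → 3, C → 10, R → 8; minimax = 3.
maximin = minimax = 3, so a saddle point exists.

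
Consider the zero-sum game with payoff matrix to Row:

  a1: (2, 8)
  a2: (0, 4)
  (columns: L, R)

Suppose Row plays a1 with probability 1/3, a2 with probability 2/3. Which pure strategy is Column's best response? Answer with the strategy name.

If Column plays L, Row's expected payoff is (1/3)·2 + (2/3)·0 = 2/3.
If Column plays R, Row's expected payoff is (1/3)·8 + (2/3)·4 = 16/3.
Column minimizes Row's payoff; the smallest is 2/3, so the best response is L.

L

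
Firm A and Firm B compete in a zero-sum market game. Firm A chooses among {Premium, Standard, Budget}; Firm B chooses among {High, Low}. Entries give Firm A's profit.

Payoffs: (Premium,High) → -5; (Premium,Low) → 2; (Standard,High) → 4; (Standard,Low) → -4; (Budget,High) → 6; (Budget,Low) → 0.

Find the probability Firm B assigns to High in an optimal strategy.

2/13

Row minima: Premium → -5, Standard → -4, Budget → 0; maximin = 0.
Column maxima: High → 6, Low → 2; minimax = 2.
0 ≠ 2, so there is no saddle point; optimal play is mixed.
Standard is strictly dominated by Budget, so Firm A never plays it.
On the remaining 2×2 (Premium, Budget vs High, Low):
Let Firm A play Premium with probability p. Expected payoff against High: (-5)p + 6(1−p) = −11p + 6; against Low: 2p + 0(1−p) = 2p.
Setting these equal: −11p + 6 = 2p ⇒ −13p = -6 ⇒ p = 6/13, and the value is (-11)·(6/13) + 6 = 12/13.
For Firm B: with q = P(High), equating Premium's and Budget's payoffs gives −7q + 2 = 6q ⇒ q = 2/13.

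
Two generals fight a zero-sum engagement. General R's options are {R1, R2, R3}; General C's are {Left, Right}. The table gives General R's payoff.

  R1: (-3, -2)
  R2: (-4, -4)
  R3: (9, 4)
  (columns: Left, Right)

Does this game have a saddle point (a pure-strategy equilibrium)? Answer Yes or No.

Row minima: R1 → -3, R2 → -4, R3 → 4; maximin = 4.
Column maxima: Left → 9, Right → 4; minimax = 4.
maximin = minimax = 4, so a saddle point exists.

Yes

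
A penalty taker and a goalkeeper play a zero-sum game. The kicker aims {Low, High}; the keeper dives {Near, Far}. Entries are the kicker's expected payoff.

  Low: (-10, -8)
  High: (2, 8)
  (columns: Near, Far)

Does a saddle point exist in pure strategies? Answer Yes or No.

Yes

Row minima: Low → -10, High → 2; maximin = 2.
Column maxima: Near → 2, Far → 8; minimax = 2.
maximin = minimax = 2, so a saddle point exists.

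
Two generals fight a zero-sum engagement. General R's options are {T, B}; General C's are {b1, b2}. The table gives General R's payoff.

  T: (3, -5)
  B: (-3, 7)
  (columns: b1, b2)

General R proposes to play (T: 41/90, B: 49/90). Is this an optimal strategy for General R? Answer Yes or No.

Against b1 this mix gives (41/90)·3 + (49/90)·(-3) = -4/15.
Against b2 this mix gives (41/90)·(-5) + (49/90)·7 = 23/15.
General C will play b1, holding General R to -4/15. Shifting weight toward the row that does better against b1 would raise this floor (the equalizing mix achieves 1/3 against both b1 and b2), so the proposed strategy is not optimal.

No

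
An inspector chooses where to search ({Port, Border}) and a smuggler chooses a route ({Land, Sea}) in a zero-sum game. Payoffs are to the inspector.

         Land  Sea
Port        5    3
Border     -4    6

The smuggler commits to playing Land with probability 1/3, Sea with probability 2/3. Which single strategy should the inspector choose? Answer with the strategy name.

Port

Expected payoff of Port: (1/3)·5 + (2/3)·3 = 11/3.
Expected payoff of Border: (1/3)·(-4) + (2/3)·6 = 8/3.
The largest is 11/3, so the inspector's best response is Port.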